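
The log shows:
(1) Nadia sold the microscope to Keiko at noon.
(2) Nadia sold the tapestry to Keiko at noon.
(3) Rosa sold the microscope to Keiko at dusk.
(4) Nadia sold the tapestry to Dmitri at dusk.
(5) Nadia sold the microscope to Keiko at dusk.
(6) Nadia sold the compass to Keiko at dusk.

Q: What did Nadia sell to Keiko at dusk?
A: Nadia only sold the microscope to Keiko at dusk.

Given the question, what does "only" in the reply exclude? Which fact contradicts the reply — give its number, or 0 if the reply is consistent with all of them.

Answering "What did ...?" puts focus on the thing — here, "the microscope".
"Only" then excludes alternative things while the background — agent = Nadia, recipient = Keiko, setting = at dusk — is held fixed.
Fact (6) keeps agent = Nadia, recipient = Keiko, setting = at dusk but has thing = the compass; that refutes the reply.
(Fact (1) would refute a reading with focus on the setting — but that is not what the question asks.)

6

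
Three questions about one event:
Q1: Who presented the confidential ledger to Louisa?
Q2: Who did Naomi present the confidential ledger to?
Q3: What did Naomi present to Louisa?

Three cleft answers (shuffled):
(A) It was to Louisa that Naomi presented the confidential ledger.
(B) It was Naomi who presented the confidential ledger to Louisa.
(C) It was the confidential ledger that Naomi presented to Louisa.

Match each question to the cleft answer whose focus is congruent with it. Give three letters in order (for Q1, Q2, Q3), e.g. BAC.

BAC

Q1 asks about the subject (agent); cleft (B) focuses "Naomi", which is the subject (agent) — so Q1 → B.
Q2 asks about the recipient; cleft (A) focuses "to Louisa", which is the recipient — so Q2 → A.
Q3 asks about the direct object; cleft (C) focuses "the confidential ledger", which is the direct object — so Q3 → C.
Mapping: Q1→B, Q2→A, Q3→C.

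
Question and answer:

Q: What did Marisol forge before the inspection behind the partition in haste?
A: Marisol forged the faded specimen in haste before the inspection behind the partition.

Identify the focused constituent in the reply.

the faded specimen

The wh-word "what" asks about the direct object.
In the answer, "Marisol", "behind the partition", "before the inspection" and "in haste" are given — repeated from the question.
The constituent filling the direct object gap is "the faded specimen"; that is the focus and would carry nuclear stress.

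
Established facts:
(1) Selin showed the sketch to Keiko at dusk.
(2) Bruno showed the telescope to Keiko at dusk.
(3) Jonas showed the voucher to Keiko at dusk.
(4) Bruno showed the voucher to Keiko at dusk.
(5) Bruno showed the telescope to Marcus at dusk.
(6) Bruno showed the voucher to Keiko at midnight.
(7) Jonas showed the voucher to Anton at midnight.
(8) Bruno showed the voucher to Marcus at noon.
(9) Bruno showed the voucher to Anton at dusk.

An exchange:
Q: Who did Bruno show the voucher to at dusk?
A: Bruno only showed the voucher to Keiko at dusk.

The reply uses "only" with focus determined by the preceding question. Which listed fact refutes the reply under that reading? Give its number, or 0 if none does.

The question "Who did ... to ...?" targets the recipient, so in the reply the focus falls on "Keiko".
"Only" then excludes alternative recipients while the background — agent = Bruno, thing = the voucher, setting = at dusk — is held fixed.
Fact (9) keeps agent = Bruno, thing = the voucher, setting = at dusk but has recipient = Anton; that refutes the reply.
(Fact (2) would refute a reading with focus on the thing — but that is not what the question asks.)

9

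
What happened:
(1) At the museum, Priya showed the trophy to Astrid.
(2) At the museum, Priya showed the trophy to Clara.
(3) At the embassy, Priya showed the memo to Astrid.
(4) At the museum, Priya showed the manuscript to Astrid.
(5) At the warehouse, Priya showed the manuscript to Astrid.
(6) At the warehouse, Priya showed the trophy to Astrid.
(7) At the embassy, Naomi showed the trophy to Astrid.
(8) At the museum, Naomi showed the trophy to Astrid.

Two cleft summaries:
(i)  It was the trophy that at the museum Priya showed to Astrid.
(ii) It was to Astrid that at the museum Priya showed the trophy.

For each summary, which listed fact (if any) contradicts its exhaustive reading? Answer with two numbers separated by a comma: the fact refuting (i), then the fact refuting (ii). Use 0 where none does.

(i): focus "the trophy". Looking for Priya as agent and Astrid as recipient and at the museum as setting with some other thing — fact (4) has the manuscript there. Refuted.
(ii): focus "Astrid". Looking for Priya as agent and the trophy as thing and at the museum as setting with some other recipient — fact (2) has Clara there. Refuted.

4, 2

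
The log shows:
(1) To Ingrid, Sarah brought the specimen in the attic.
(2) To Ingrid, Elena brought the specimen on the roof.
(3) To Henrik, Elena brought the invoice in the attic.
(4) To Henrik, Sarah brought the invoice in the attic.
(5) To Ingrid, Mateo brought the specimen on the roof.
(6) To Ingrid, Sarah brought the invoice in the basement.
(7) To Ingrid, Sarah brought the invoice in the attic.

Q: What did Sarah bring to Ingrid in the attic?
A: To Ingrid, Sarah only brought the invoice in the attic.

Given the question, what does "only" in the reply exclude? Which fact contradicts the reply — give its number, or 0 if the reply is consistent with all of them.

1

Answering "What did ...?" puts focus on the thing — here, "the invoice".
So "only" ranges over things; the rest (same agent, recipient, setting (Sarah / Ingrid / in the attic)) is presupposed.
Fact (1) shares the background with a different thing (the specimen) — counterexample.
(Fact (6) would refute a reading with focus on the setting — but that is not what the question asks.)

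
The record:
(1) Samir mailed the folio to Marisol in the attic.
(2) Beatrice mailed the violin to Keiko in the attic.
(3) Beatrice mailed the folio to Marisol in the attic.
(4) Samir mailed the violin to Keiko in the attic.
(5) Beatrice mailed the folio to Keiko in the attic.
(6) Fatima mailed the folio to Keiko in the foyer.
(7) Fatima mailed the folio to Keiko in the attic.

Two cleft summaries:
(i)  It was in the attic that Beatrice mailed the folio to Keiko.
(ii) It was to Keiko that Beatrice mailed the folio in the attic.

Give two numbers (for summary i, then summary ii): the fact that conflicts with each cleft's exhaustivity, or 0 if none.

Summary (i) focuses "in the attic" (the setting); background Beatrice as agent and the folio as thing and Keiko as recipient. No fact matches that background with a different setting, so 0.
Summary (ii) focuses "Keiko" (the recipient); background Beatrice as agent and the folio as thing and in the attic as setting. Fact (3) matches that background with recipient = Marisol — refutes (ii).

0, 3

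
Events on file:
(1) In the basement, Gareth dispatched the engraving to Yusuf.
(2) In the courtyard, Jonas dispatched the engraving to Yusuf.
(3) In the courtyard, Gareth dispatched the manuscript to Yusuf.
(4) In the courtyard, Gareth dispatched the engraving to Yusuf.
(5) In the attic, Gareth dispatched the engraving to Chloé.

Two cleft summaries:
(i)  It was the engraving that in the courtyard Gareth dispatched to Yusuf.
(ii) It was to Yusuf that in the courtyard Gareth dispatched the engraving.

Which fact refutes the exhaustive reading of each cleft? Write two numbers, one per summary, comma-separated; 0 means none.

3, 0

(i): focus "the engraving". Looking for agent = Gareth, recipient = Yusuf, setting = in the courtyard with some other thing — fact (3) has the manuscript there. Refuted.
(ii): focus "Yusuf". No fact shares agent = Gareth, thing = the engraving, setting = in the courtyard with a different recipient. 0.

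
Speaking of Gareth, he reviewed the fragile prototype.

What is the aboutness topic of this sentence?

Gareth

The construction explicitly marks "Gareth" as what the sentence is about — the topic.
The remainder of the clause is the comment (what is said about the topic).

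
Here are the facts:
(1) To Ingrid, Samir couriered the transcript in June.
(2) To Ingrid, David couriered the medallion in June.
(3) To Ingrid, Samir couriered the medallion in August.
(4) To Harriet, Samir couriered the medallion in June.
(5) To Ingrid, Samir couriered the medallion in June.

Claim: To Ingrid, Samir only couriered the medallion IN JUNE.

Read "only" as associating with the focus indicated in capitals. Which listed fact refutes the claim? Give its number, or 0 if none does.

The capitals mark "in June" as focus. So "only" rules out other settings, with the rest (Samir as agent and the medallion as thing and Ingrid as recipient) as background.
Fact (3) shares the background but differs in setting (in August) — a counterexample.

3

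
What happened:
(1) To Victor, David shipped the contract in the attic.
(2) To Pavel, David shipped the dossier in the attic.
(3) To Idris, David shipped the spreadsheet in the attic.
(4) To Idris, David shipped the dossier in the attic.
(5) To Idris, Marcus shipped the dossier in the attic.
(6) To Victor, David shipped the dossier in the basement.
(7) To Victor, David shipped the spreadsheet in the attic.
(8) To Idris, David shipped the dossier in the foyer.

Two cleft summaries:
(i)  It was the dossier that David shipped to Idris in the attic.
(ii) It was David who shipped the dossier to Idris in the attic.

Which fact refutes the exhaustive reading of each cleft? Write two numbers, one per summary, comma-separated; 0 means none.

(i): focus "the dossier". Looking for David as agent and Idris as recipient and in the attic as setting with some other thing — fact (3) has the spreadsheet there. Refuted.
(ii): focus "David". Looking for the dossier as thing and Idris as recipient and in the attic as setting with some other agent — fact (5) has Marcus there. Refuted.

3, 5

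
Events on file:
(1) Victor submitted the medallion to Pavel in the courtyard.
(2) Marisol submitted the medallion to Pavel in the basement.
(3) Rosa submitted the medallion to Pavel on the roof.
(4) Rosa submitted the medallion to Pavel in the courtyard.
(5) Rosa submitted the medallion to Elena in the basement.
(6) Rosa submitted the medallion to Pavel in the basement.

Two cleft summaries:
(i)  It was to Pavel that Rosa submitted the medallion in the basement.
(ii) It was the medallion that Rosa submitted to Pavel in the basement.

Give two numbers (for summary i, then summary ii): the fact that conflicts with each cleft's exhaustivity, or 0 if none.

(i): focus "Pavel". Looking for same agent, thing, setting (Rosa / the medallion / in the basement) with some other recipient — fact (5) has Elena there. Refuted.
(ii): focus "the medallion". No fact shares same agent, recipient, setting (Rosa / Pavel / in the basement) with a different thing. 0.

5, 0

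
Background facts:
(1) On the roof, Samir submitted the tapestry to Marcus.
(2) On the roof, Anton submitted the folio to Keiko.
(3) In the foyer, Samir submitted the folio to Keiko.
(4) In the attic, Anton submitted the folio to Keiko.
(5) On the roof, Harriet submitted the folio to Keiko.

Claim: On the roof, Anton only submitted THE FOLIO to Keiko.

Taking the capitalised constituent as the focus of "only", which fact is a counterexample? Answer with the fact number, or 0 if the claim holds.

0

Focus (in capitals) is "the folio" — the thing. "Only" excludes alternative things while holding fixed Anton as agent and Keiko as recipient and on the roof as setting.
Every other fact changes something in the background, not just the thing. Nothing refutes the claim.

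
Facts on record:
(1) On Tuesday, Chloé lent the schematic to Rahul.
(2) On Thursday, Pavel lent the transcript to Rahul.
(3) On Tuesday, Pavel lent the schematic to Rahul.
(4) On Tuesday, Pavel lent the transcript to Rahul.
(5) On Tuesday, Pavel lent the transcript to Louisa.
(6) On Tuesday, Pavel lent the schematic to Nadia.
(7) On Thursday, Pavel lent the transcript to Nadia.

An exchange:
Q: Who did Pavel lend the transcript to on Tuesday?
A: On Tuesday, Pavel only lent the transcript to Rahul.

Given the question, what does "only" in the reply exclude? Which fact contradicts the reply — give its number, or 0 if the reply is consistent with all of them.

5

The question "Who did ... to ...?" targets the recipient, so in the reply the focus falls on "Rahul".
"Only" then excludes alternative recipients while the background — same agent, thing, setting (Pavel / the transcript / on Tuesday) — is held fixed.
Fact (5) keeps same agent, thing, setting (Pavel / the transcript / on Tuesday) but has recipient = Louisa; that refutes the reply.
(Fact (3) would refute a reading with focus on the thing — but that is not what the question asks.)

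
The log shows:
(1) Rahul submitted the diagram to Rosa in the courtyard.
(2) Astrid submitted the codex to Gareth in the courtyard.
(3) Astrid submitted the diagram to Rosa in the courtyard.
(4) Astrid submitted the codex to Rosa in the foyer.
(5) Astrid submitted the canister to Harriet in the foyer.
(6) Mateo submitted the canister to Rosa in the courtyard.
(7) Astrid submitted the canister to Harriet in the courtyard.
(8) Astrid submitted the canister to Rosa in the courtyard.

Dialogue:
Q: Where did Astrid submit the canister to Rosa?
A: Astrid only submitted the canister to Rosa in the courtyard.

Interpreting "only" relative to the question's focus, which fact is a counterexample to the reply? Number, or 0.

Answering "Where did ...?" puts focus on the setting — here, "in the courtyard".
"Only" then excludes alternative settings while the background — same agent, thing, recipient (Astrid / the canister / Rosa) — is held fixed.
No listed fact shares that background with another setting. Nothing contradicts the reply.
(Fact (3) would refute a reading with focus on the thing — but that is not what the question asks.)

0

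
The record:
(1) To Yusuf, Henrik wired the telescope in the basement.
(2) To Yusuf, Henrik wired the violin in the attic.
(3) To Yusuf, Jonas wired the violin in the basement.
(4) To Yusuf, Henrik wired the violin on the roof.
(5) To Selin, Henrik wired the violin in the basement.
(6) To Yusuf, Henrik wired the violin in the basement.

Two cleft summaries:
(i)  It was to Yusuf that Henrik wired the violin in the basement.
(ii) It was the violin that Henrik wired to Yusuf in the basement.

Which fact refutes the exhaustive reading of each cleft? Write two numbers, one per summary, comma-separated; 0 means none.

5, 1

(i): focus "Yusuf". Looking for agent = Henrik, thing = the violin, setting = in the basement with some other recipient — fact (5) has Selin there. Refuted.
(ii): focus "the violin". Looking for agent = Henrik, recipient = Yusuf, setting = in the basement with some other thing — fact (1) has the telescope there. Refuted.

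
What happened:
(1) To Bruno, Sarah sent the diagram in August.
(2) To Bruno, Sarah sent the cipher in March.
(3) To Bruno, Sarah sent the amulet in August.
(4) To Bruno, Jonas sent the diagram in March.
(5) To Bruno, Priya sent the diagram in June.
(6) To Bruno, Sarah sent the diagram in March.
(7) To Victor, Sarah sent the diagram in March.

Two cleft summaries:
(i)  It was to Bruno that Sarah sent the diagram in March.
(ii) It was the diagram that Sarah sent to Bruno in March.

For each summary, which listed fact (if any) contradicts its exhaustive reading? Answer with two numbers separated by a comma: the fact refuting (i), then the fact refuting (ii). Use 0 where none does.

7, 2

(i): focus "Bruno". Looking for Sarah as agent and the diagram as thing and in March as setting with some other recipient — fact (7) has Victor there. Refuted.
(ii): focus "the diagram". Looking for Sarah as agent and Bruno as recipient and in March as setting with some other thing — fact (2) has the cipher there. Refuted.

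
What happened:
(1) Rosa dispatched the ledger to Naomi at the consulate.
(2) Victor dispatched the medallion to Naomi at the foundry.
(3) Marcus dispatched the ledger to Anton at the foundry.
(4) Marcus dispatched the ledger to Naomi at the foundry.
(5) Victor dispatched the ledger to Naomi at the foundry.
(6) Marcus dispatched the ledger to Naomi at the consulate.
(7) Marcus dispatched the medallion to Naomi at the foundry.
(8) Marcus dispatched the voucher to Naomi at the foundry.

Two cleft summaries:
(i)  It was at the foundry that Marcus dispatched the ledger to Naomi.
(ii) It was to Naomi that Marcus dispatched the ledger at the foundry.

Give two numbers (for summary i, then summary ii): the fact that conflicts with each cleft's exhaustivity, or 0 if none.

6, 3

Summary (i) focuses "at the foundry" (the setting); background Marcus as agent and the ledger as thing and Naomi as recipient. Fact (6) matches that background with setting = at the consulate — refutes (i).
Summary (ii) focuses "Naomi" (the recipient); background Marcus as agent and the ledger as thing and at the foundry as setting. Fact (3) matches that background with recipient = Anton — refutes (ii).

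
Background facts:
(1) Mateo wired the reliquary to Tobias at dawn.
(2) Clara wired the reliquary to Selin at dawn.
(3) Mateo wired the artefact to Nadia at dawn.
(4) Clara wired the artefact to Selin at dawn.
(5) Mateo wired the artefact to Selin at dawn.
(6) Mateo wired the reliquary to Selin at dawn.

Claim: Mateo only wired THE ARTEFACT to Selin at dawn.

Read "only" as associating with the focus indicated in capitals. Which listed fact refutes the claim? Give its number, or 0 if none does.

The capitals mark "the artefact" as focus. So "only" rules out other things, with the rest (agent = Mateo, recipient = Selin, setting = at dawn) as background.
Fact (6) shares the background but differs in thing (the reliquary) — a counterexample.

6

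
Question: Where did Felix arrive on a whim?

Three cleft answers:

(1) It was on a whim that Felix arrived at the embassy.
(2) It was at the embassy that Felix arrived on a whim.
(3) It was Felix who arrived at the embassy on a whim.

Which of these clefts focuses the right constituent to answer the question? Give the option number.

The question word "where" targets the location.
Option (1) clefts "on a whim" — the manner, not what was asked.
Option (2) clefts "at the embassy" — that matches what the question asks about.
Option (3) clefts "Felix" — the subject (agent), not what was asked.
So the congruent reply is (2).

2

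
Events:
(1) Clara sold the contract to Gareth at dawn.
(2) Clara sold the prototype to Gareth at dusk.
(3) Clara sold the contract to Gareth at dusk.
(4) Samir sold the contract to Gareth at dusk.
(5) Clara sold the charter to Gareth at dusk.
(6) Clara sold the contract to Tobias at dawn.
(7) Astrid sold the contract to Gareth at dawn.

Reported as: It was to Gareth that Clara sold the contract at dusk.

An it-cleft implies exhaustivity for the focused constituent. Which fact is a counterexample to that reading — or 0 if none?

The cleft puts "Gareth" in focus and presupposes the open proposition with agent = Clara, thing = the contract, setting = at dusk.
The exhaustive reading says no other recipient fits that background.
Every other fact differs from the presupposition on some backgrounded slot, so none challenges the exhaustivity.

0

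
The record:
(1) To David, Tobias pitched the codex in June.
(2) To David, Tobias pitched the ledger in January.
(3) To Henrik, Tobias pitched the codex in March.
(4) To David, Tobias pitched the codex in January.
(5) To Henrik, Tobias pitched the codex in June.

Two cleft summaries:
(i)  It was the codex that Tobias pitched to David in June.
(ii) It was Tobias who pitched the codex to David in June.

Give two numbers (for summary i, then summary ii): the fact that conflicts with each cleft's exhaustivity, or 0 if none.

Summary (i) focuses "the codex" (the thing); background Tobias as agent and David as recipient and in June as setting. No fact matches that background with a different thing, so 0.
Summary (ii) focuses "Tobias" (the agent); background the codex as thing and David as recipient and in June as setting. No fact matches that background with a different agent, so 0.

0, 0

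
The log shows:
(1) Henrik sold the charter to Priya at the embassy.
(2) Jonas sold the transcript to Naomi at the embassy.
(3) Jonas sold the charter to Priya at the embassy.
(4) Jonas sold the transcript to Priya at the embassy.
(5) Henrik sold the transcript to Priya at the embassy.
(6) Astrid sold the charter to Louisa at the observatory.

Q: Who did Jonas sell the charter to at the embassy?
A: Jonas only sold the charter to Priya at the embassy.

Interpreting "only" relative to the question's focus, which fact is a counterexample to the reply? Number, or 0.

The question "Who did ... to ...?" targets the recipient, so in the reply the focus falls on "Priya".
So "only" ranges over recipients; the rest (Jonas as agent and the charter as thing and at the embassy as setting) is presupposed.
No fact keeps Jonas as agent and the charter as thing and at the embassy as setting while changing the recipient; every other fact differs on something backgrounded. The reply stands.
(Fact (4) would refute a reading with focus on the thing — but that is not what the question asks.)

0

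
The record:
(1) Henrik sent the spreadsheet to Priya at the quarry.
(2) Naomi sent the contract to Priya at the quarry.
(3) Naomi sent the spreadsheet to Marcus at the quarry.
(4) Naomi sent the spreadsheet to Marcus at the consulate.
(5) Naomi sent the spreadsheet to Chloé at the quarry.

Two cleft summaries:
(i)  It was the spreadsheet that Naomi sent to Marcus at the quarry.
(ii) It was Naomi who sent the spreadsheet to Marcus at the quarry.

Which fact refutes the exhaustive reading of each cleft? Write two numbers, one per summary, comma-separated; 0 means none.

0, 0

(i): focus "the spreadsheet". No fact shares Naomi as agent and Marcus as recipient and at the quarry as setting with a different thing. 0.
(ii): focus "Naomi". No fact shares the spreadsheet as thing and Marcus as recipient and at the quarry as setting with a different agent. 0.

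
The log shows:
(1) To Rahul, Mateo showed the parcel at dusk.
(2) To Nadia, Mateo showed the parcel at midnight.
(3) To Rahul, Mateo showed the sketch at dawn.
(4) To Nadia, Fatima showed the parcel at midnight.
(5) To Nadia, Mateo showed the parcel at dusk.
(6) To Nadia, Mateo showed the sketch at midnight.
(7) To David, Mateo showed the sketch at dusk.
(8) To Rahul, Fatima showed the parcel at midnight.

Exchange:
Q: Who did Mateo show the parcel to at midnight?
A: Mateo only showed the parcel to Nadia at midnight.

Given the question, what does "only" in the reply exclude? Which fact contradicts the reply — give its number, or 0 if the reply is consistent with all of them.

The question "Who did ... to ...?" targets the recipient, so in the reply the focus falls on "Nadia".
"Only" then excludes alternative recipients while the background — Mateo as agent and the parcel as thing and at midnight as setting — is held fixed.
No listed fact shares that background with another recipient. Nothing contradicts the reply.
(Fact (6) would refute a reading with focus on the thing — but that is not what the question asks.)

0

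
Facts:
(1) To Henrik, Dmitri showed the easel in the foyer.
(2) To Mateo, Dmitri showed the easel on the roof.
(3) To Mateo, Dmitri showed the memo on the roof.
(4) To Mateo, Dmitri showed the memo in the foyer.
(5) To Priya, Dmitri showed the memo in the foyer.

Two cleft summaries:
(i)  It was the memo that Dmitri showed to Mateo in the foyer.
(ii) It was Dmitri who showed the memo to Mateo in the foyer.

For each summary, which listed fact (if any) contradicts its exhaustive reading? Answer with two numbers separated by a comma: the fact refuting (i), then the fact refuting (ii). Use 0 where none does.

Summary (i) focuses "the memo" (the thing); background same agent, recipient, setting (Dmitri / Mateo / in the foyer). No fact matches that background with a different thing, so 0.
Summary (ii) focuses "Dmitri" (the agent); background same thing, recipient, setting (the memo / Mateo / in the foyer). No fact matches that background with a different agent, so 0.

0, 0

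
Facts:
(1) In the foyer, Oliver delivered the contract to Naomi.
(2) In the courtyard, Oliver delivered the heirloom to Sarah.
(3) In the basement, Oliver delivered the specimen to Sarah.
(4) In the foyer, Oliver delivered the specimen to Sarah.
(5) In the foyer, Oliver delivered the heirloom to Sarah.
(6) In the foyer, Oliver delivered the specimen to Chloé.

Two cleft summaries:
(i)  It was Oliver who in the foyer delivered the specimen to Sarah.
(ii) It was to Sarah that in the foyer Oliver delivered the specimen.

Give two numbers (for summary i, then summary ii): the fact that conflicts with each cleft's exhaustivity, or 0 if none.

(i): focus "Oliver". No fact shares the specimen as thing and Sarah as recipient and in the foyer as setting with a different agent. 0.
(ii): focus "Sarah". Looking for Oliver as agent and the specimen as thing and in the foyer as setting with some other recipient — fact (6) has Chloé there. Refuted.

0, 6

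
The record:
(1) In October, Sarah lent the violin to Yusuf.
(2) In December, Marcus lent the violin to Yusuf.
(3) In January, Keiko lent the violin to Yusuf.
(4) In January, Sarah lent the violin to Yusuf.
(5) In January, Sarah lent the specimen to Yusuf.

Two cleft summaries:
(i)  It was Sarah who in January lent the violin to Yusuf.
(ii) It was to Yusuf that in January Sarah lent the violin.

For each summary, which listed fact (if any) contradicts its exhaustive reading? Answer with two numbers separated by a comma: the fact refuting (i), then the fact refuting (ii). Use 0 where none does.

(i): focus "Sarah". Looking for same thing, recipient, setting (the violin / Yusuf / in January) with some other agent — fact (3) has Keiko there. Refuted.
(ii): focus "Yusuf". No fact shares same agent, thing, setting (Sarah / the violin / in January) with a different recipient. 0.

3, 0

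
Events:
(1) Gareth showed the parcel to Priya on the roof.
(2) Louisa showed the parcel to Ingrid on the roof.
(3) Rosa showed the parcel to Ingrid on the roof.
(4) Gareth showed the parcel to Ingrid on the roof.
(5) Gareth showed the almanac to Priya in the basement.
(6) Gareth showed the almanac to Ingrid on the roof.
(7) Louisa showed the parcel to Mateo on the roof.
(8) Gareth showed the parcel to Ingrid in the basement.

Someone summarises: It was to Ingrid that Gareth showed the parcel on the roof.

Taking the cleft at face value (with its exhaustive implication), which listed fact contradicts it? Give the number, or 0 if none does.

1

The cleft puts "Ingrid" in focus and presupposes the open proposition with same agent, thing, setting (Gareth / the parcel / on the roof).
Exhaustivity: Ingrid is the only recipient satisfying that background.
But fact (1) also has same agent, thing, setting (Gareth / the parcel / on the roof), with recipient = Priya — so the exhaustive reading fails.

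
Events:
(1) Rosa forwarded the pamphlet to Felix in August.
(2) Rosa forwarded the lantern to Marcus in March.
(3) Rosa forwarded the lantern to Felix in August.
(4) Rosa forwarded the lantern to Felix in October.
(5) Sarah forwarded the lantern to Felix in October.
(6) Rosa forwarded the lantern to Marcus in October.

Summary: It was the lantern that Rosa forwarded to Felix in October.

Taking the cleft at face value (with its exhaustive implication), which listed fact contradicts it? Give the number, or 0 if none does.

0

The cleft puts "the lantern" in focus and presupposes the open proposition with agent = Rosa, recipient = Felix, setting = in October.
Exhaustivity: the lantern is the only thing satisfying that background.
Every other fact differs from the presupposition on some backgrounded slot, so none challenges the exhaustivity.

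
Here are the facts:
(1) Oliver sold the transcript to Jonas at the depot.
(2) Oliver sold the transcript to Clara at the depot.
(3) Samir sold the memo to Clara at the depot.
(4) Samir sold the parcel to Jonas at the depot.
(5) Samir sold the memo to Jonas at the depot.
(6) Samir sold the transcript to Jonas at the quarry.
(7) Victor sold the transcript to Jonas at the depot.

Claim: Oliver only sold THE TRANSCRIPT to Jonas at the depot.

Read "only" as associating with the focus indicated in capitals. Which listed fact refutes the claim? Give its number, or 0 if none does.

The capitals mark "the transcript" as focus. So "only" rules out other things, with the rest (same agent, recipient, setting (Oliver / Jonas / at the depot)) as background.
Every other fact changes something in the background, not just the thing. Nothing refutes the claim.

0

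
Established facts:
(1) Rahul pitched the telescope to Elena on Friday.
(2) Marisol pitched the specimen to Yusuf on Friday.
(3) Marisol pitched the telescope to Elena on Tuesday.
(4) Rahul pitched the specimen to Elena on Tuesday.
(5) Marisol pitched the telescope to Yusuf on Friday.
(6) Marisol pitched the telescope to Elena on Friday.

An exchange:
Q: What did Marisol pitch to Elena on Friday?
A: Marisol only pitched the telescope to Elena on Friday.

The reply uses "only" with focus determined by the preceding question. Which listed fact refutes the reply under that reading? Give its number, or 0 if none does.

Answering "What did ...?" puts focus on the thing — here, "the telescope".
So "only" ranges over things; the rest (same agent, recipient, setting (Marisol / Elena / on Friday)) is presupposed.
No listed fact shares that background with another thing. Nothing contradicts the reply.
(Fact (3) would refute a reading with focus on the setting — but that is not what the question asks.)

0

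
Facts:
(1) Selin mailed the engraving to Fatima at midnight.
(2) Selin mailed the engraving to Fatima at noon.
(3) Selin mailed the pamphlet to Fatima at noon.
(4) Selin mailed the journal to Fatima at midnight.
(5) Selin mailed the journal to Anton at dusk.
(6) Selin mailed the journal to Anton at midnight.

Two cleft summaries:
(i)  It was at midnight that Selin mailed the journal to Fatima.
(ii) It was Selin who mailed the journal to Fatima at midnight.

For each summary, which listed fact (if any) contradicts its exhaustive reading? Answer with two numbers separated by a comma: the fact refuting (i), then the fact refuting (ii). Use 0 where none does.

0, 0

Summary (i) focuses "at midnight" (the setting); background Selin as agent and the journal as thing and Fatima as recipient. No fact matches that background with a different setting, so 0.
Summary (ii) focuses "Selin" (the agent); background the journal as thing and Fatima as recipient and at midnight as setting. No fact matches that background with a different agent, so 0.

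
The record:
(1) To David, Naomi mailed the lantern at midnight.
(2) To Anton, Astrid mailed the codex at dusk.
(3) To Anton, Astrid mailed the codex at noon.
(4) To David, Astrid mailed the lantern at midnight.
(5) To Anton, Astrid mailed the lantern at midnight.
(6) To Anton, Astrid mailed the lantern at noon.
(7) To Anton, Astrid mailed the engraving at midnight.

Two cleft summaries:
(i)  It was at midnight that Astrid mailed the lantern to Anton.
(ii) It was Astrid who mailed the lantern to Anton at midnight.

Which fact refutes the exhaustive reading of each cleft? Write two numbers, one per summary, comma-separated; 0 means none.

6, 0

Summary (i) focuses "at midnight" (the setting); background same agent, thing, recipient (Astrid / the lantern / Anton). Fact (6) matches that background with setting = at noon — refutes (i).
Summary (ii) focuses "Astrid" (the agent); background same thing, recipient, setting (the lantern / Anton / at midnight). No fact matches that background with a different agent, so 0.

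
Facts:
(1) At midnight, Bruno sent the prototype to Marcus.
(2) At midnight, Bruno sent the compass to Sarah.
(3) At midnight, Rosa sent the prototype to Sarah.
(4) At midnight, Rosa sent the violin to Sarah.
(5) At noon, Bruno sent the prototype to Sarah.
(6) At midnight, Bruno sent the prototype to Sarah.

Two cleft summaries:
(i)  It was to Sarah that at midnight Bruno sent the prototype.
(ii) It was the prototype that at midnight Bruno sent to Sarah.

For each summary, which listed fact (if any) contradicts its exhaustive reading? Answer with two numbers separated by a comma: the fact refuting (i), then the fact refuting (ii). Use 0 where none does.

Summary (i) focuses "Sarah" (the recipient); background same agent, thing, setting (Bruno / the prototype / at midnight). Fact (1) matches that background with recipient = Marcus — refutes (i).
Summary (ii) focuses "the prototype" (the thing); background same agent, recipient, setting (Bruno / Sarah / at midnight). Fact (2) matches that background with thing = the compass — refutes (ii).

1, 2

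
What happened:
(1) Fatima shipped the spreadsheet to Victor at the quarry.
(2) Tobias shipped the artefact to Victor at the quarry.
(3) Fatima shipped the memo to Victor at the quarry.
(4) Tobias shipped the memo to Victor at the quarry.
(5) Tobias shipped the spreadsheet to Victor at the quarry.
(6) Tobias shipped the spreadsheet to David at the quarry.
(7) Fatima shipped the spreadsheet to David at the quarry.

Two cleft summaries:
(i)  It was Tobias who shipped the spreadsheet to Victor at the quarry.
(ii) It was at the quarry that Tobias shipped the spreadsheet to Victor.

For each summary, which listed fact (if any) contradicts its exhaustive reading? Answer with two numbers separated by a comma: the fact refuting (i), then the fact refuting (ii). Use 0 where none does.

1, 0

(i): focus "Tobias". Looking for same thing, recipient, setting (the spreadsheet / Victor / at the quarry) with some other agent — fact (1) has Fatima there. Refuted.
(ii): focus "at the quarry". No fact shares same agent, thing, recipient (Tobias / the spreadsheet / Victor) with a different setting. 0.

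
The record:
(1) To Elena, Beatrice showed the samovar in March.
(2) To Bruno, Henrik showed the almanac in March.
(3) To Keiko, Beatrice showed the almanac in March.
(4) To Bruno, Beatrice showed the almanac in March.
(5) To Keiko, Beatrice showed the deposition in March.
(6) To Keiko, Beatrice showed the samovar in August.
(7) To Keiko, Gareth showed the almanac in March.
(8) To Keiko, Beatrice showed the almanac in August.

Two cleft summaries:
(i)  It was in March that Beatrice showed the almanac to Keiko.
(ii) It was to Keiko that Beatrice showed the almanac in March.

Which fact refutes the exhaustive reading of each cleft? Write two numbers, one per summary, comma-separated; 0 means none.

Summary (i) focuses "in March" (the setting); background agent = Beatrice, thing = the almanac, recipient = Keiko. Fact (8) matches that background with setting = in August — refutes (i).
Summary (ii) focuses "Keiko" (the recipient); background agent = Beatrice, thing = the almanac, setting = in March. Fact (4) matches that background with recipient = Bruno — refutes (ii).

8, 4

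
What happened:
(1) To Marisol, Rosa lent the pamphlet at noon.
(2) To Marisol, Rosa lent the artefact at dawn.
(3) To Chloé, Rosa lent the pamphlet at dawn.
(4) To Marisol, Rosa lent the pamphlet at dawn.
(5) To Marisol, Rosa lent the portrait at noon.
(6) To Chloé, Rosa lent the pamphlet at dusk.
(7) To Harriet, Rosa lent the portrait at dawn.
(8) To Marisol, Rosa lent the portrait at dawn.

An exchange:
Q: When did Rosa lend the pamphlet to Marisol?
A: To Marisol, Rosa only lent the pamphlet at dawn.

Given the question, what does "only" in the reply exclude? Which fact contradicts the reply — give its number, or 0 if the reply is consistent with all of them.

The question "When did ...?" targets the setting, so in the reply the focus falls on "at dawn".
"Only" then excludes alternative settings while the background — same agent, thing, recipient (Rosa / the pamphlet / Marisol) — is held fixed.
Fact (1) shares the background with a different setting (at noon) — counterexample.
(Fact (2) would refute a reading with focus on the thing — but that is not what the question asks.)

1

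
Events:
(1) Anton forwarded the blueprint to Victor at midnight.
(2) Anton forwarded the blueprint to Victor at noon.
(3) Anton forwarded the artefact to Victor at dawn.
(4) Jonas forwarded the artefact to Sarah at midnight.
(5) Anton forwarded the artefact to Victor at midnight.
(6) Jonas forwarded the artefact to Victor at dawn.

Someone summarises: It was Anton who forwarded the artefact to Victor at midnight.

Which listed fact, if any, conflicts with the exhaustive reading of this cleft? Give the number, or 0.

The cleft puts "Anton" in focus and presupposes the open proposition with same thing, recipient, setting (the artefact / Victor / at midnight).
Exhaustivity: Anton is the only agent satisfying that background.
No listed fact matches the background with a different agent. Exhaustivity holds.

0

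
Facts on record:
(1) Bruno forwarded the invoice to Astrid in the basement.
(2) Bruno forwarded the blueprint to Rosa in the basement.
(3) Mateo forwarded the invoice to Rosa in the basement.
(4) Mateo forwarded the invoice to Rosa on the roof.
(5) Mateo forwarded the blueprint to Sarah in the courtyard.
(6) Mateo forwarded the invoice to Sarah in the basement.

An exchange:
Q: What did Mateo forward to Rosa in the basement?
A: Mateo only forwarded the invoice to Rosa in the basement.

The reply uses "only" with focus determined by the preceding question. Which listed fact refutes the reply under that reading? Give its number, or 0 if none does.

Answering "What did ...?" puts focus on the thing — here, "the invoice".
So "only" ranges over things; the rest (Mateo as agent and Rosa as recipient and in the basement as setting) is presupposed.
No fact keeps Mateo as agent and Rosa as recipient and in the basement as setting while changing the thing; every other fact differs on something backgrounded. The reply stands.
(Fact (6) would refute a reading with focus on the recipient — but that is not what the question asks.)

0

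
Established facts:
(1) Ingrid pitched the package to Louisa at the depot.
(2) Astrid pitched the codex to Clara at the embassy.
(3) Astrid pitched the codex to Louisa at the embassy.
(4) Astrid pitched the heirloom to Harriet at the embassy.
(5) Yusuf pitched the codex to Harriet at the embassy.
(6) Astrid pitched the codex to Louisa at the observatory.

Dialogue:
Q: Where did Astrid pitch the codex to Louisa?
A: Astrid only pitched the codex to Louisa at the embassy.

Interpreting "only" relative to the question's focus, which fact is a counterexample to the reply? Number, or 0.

6

Answering "Where did ...?" puts focus on the setting — here, "at the embassy".
So "only" ranges over settings; the rest (Astrid as agent and the codex as thing and Louisa as recipient) is presupposed.
Fact (6) keeps Astrid as agent and the codex as thing and Louisa as recipient but has setting = at the observatory; that refutes the reply.
(Fact (2) would refute a reading with focus on the recipient — but that is not what the question asks.)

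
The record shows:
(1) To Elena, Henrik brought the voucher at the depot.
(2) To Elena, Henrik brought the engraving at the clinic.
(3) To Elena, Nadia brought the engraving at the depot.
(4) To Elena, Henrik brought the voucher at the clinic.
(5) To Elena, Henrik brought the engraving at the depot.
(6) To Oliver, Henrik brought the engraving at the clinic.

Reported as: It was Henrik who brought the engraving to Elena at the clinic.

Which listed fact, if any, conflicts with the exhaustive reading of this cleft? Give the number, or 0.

The cleft puts "Henrik" in focus and presupposes the open proposition with the engraving as thing and Elena as recipient and at the clinic as setting.
Exhaustivity: Henrik is the only agent satisfying that background.
No listed fact matches the background with a different agent. Exhaustivity holds.

0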